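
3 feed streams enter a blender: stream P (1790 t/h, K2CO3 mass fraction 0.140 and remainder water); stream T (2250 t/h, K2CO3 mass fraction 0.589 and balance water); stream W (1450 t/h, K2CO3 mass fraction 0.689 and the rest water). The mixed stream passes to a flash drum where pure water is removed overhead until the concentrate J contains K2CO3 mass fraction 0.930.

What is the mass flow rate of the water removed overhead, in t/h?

K2CO3 entering = 1790×0.140 + 2250×0.589 + 1450×0.689 = 2574.9 t/h.
All K2CO3 reports to J, so J = 2574.9/0.930 = 2768.7 t/h.
Total feed = 5490 t/h; overhead = 5490 − 2768.7 = 2721.3 t/h.

2721 t/h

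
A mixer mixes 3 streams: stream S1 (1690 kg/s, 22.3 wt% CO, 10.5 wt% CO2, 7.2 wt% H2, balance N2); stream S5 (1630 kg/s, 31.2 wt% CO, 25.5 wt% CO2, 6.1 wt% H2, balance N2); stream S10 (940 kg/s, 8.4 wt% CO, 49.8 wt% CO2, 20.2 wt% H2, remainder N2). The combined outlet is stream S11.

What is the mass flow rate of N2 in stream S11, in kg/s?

N2 out = N2 in = 1690×0.600 + 1630×0.372 + 940×0.216 = 1823.4 kg/s.

1823 kg/s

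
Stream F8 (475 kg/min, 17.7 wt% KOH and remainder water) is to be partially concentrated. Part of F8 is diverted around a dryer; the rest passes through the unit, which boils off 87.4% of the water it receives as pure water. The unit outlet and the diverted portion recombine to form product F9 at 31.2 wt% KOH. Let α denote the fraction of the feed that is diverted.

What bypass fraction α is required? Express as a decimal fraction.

All 475×0.177 = 84.075 kg/min of KOH reaches F9, so F9 = 84.075/0.312 = 269.47 kg/min and vapour = 205.53 kg/min.
The evaporator receives (1−α)·475 of feed at 0.823 water and removes 0.874 of that water:
0.874×0.823×(1−α)×475 = 205.53
(1−α) = 205.53/341.67 = 0.6015;  α = 0.3985.

0.398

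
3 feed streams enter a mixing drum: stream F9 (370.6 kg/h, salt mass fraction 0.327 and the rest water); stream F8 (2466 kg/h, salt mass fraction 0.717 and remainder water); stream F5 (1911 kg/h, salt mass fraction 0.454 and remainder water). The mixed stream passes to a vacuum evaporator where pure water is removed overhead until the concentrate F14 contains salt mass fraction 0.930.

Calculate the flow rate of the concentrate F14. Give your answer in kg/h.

salt entering = 370.6×0.327 + 2466×0.717 + 1911×0.454 = 2756.9 kg/h.
All salt reports to F14, so F14 = 2756.9/0.930 = 2964.4 kg/h.

2964 kg/h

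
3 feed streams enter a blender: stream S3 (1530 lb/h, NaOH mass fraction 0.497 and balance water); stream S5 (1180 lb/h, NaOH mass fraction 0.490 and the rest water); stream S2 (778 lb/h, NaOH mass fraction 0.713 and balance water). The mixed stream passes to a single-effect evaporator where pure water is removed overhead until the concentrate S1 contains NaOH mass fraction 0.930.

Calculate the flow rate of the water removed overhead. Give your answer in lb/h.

1452 lb/h

NaOH entering = 1530×0.497 + 1180×0.490 + 778×0.713 = 1893.3 lb/h.
All NaOH reports to S1, so S1 = 1893.3/0.930 = 2035.8 lb/h.
Total feed = 3488 lb/h; overhead = 3488 − 2035.8 = 1452.2 lb/h.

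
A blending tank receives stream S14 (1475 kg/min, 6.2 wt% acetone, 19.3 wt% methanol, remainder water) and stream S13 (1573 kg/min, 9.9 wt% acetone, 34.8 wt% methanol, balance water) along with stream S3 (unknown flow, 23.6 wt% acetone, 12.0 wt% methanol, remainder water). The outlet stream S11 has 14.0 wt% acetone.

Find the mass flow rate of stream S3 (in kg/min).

1870 kg/min

Let S3 be the unknown flow. Total out = 3048 + S3.
acetone balance: 247.18 + 0.236·S3 = 0.140·(3048 + S3)
(0.236 − 0.140)·S3 = 0.140×3048 − 247.18 = 179.54
S3 = 179.54 / 0.096 = 1870.2 kg/min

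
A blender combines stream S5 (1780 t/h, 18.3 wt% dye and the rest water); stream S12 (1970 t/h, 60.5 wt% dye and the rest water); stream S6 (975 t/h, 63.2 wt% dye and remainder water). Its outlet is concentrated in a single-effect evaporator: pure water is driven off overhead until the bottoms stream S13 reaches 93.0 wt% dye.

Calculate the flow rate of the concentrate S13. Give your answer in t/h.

2294 t/h

dye entering = 1780×0.183 + 1970×0.605 + 975×0.632 = 2133.8 t/h.
All dye reports to S13, so S13 = 2133.8/0.930 = 2294.4 t/h.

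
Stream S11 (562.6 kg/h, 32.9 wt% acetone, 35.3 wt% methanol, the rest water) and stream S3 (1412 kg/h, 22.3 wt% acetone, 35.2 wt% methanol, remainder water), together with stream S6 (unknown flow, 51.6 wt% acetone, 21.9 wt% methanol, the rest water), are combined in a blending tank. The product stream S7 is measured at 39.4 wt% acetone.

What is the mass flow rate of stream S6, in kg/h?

2279 kg/h

Let S6 be the unknown flow. Total out = 1974.6 + S6.
acetone balance: 499.97 + 0.516·S6 = 0.394·(1974.6 + S6)
(0.516 − 0.394)·S6 = 0.394×1974.6 − 499.97 = 278.02
S6 = 278.02 / 0.122 = 2278.9 kg/h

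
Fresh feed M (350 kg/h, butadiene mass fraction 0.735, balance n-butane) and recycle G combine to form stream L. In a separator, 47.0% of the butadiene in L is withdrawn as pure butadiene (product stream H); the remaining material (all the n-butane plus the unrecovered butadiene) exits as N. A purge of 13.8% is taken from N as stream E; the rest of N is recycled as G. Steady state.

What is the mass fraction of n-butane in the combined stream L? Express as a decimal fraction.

n-butane enters only via M and leaves only via the purge: 350×0.265 = 0.138×(n-butane in N), and the separator passes all n-butane, so n-butane in L = n-butane in N = 672.1 kg/h.
butadiene in L: m_A = 350×0.735 + (1−0.138)·(1−0.470)·m_A, so m_A = 257.25/0.5431 = 473.63 kg/h.
L = 473.63 + 672.1 = 1145.7 kg/h.
n-butane fraction in L = 672.1/1145.7 = 0.587.

0.587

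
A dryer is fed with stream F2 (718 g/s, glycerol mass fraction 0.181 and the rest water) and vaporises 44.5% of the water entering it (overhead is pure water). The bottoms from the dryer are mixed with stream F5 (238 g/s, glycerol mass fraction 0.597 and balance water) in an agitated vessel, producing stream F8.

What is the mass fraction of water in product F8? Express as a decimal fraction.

Vapour removed = 0.445×0.819×718 = 261.68 g/s; concentrate = 456.32 g/s.
water reaching the mixer = 326.36 (from concentrate) + 238×0.403 = 422.28 g/s.
Product flow = 456.32 + 238 = 694.32 g/s; water fraction = 0.608.

0.608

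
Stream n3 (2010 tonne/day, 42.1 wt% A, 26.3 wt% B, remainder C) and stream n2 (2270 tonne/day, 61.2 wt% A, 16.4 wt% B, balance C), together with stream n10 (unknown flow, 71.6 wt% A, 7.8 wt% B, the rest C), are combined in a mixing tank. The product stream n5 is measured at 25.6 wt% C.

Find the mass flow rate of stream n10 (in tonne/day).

959.2 tonne/day

Let n10 be the unknown flow. Total out = 4280 + n10.
C balance: 1143.6 + 0.206·n10 = 0.256·(4280 + n10)
(0.206 − 0.256)·n10 = 0.256×4280 − 1143.6 = -47.96
n10 = -47.96 / -0.050 = 959.2 tonne/day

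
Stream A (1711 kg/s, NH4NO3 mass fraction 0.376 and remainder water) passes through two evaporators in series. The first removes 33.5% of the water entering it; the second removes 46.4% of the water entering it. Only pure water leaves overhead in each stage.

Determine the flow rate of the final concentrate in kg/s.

water in feed = 1711×0.624 = 1067.7 kg/s.
After stage 1: water left = (1−0.335)×1067.7 = 710; stream total = 1353.3 kg/s.
After stage 2: water left = (1−0.464)×710 = 380.56; final concentrate = 1023.9 kg/s.

1024 kg/s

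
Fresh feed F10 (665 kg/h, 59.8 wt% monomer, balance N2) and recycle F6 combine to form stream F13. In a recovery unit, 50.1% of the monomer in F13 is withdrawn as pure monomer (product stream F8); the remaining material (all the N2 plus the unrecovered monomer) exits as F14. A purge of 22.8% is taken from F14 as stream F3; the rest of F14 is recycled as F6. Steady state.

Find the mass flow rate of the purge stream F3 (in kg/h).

340.9 kg/h

N2 enters only via F10 and leaves only via the purge: 665×0.402 = 0.228×(N2 in F14), and the recovery unit passes all N2, so N2 in F13 = N2 in F14 = 1172.5 kg/h.
monomer in F13: m_A = 665×0.598 + (1−0.228)·(1−0.501)·m_A, so m_A = 397.67/0.6148 = 646.86 kg/h.
F14 = (1−0.501)×646.86 + 1172.5 = 1495.3 kg/h.
Purge F3 = 0.228×1495.3 = 340.92 kg/h.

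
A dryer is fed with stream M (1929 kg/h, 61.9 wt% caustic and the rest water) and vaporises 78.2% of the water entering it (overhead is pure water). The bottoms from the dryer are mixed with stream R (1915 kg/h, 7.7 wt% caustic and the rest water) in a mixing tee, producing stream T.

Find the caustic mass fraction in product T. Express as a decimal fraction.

0.410

Vapour removed = 0.782×0.381×1929 = 574.73 kg/h; concentrate = 1354.3 kg/h.
caustic reaching the mixer = 1194.1 (from concentrate) + 1915×0.077 = 1341.5 kg/h.
Product flow = 1354.3 + 1915 = 3269.3 kg/h; caustic fraction = 0.410.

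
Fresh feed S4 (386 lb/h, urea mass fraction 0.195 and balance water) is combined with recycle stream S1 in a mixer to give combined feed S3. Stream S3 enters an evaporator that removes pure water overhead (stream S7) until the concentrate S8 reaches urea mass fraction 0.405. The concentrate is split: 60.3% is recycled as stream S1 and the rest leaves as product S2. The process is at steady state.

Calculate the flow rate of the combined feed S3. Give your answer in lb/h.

668.3 lb/h

Overall urea balance (none leaves overhead): urea in fresh feed = urea in product, i.e. 386×0.195 = (1−0.603)·S8·0.405.
S8 = 75.27/(0.405×0.397) = 468.14 lb/h.
Recycle S1 = 0.603×468.14 = 282.29 lb/h.
Combined feed S3 = 386 + 282.29 = 668.29 lb/h.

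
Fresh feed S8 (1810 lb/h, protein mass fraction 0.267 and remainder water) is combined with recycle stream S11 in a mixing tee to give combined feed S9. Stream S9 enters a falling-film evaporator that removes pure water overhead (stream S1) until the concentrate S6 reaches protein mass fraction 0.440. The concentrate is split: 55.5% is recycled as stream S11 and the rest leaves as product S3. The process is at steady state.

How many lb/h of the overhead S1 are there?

Overall protein balance (none leaves overhead): protein in fresh feed = protein in product, i.e. 1810×0.267 = (1−0.555)·S6·0.440.
S6 = 483.27/(0.440×0.445) = 2468.2 lb/h.
Recycle S11 = 0.555×2468.2 = 1369.8 lb/h.
Combined feed S9 = 1810 + 1369.8 = 3179.8 lb/h.
Overhead S1 = S9 − S6 = 3179.8 − 2468.2 = 711.66 lb/h.

711.7 lb/h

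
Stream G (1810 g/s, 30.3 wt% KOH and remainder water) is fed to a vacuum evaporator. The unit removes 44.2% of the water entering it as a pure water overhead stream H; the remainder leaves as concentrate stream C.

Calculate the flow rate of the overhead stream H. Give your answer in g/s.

557.6 g/s

water entering = 1810×0.697 = 1261.6 g/s; overhead removed = 0.442×1261.6 = 557.61 g/s.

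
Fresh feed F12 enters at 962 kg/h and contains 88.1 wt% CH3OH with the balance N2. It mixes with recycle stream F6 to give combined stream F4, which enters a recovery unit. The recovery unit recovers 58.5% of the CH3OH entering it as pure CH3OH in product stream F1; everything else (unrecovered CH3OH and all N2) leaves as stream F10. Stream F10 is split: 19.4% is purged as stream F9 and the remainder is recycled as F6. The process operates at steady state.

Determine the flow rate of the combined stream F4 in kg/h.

N2 enters only via F12 and leaves only via the purge: 962×0.119 = 0.194×(N2 in F10), and the recovery unit passes all N2, so N2 in F4 = N2 in F10 = 590.09 kg/h.
CH3OH in F4: m_A = 962×0.881 + (1−0.194)·(1−0.585)·m_A, so m_A = 847.52/0.6655 = 1273.5 kg/h.
F4 = 1273.5 + 590.09 = 1863.6 kg/h.

1864 kg/h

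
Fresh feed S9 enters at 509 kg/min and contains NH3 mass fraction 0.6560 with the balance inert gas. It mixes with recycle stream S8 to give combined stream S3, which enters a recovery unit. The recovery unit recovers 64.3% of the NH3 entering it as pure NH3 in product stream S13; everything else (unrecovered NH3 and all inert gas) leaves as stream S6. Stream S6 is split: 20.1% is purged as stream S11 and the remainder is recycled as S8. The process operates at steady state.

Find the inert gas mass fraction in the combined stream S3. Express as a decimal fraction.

0.6509

inert gas enters only via S9 and leaves only via the purge: 509×0.344 = 0.201×(inert gas in S6), and the recovery unit passes all inert gas, so inert gas in S3 = inert gas in S6 = 871.12 kg/min.
NH3 in S3: m_A = 509×0.656 + (1−0.201)·(1−0.643)·m_A, so m_A = 333.9/0.7148 = 467.16 kg/min.
S3 = 467.16 + 871.12 = 1338.3 kg/min.
inert gas fraction in S3 = 871.12/1338.3 = 0.6509.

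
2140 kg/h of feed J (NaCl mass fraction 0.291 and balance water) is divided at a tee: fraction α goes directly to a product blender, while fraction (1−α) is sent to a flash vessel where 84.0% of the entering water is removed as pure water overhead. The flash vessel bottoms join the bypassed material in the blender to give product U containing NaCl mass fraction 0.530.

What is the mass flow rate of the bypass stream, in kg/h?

519.6 kg/h

All 2140×0.291 = 622.74 kg/h of NaCl reaches U, so U = 622.74/0.530 = 1175 kg/h and vapour = 965.02 kg/h.
The evaporator receives (1−α)·2140 of feed at 0.709 water and removes 0.840 of that water:
0.840×0.709×(1−α)×2140 = 965.02
(1−α) = 965.02/1274.5 = 0.7572;  α = 0.2428.
Bypass flow = 0.2428×2140 = 519.64 kg/h.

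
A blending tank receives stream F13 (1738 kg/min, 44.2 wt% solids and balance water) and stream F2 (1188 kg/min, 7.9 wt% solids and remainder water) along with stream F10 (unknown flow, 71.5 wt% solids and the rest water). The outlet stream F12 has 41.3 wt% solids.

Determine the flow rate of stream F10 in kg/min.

Let F10 be the unknown flow. Total out = 2926 + F10.
solids balance: 862.05 + 0.715·F10 = 0.413·(2926 + F10)
(0.715 − 0.413)·F10 = 0.413×2926 − 862.05 = 346.39
F10 = 346.39 / 0.302 = 1147 kg/min

1147 kg/min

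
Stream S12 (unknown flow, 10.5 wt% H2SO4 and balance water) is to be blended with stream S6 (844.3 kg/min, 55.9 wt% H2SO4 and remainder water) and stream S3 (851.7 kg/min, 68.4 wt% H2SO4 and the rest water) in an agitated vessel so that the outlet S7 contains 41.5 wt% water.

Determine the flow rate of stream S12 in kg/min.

129.9 kg/min

Let S12 be the unknown flow. Total out = 1696 + S12.
water balance: 641.47 + 0.895·S12 = 0.415·(1696 + S12)
(0.895 − 0.415)·S12 = 0.415×1696 − 641.47 = 62.366
S12 = 62.366 / 0.480 = 129.93 kg/min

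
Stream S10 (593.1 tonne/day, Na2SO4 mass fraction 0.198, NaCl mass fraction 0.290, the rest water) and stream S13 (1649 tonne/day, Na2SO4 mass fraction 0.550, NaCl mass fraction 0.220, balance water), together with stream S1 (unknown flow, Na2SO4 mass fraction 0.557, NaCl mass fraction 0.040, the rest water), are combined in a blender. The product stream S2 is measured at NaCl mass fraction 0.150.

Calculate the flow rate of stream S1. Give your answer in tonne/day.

Let S1 be the unknown flow. Total out = 2242.1 + S1.
NaCl balance: 534.78 + 0.040·S1 = 0.150·(2242.1 + S1)
(0.040 − 0.150)·S1 = 0.150×2242.1 − 534.78 = -198.46
S1 = -198.46 / -0.110 = 1804.2 tonne/day

1804 tonne/day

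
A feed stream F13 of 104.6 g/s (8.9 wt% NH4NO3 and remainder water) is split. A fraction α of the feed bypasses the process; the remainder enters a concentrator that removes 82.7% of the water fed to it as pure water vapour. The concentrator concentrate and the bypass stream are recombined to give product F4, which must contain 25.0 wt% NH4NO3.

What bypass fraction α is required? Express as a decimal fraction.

All 104.6×0.089 = 9.3094 g/s of NH4NO3 reaches F4, so F4 = 9.3094/0.250 = 37.238 g/s and vapour = 67.362 g/s.
The evaporator receives (1−α)·104.6 of feed at 0.911 water and removes 0.827 of that water:
0.827×0.911×(1−α)×104.6 = 67.362
(1−α) = 67.362/78.805 = 0.8548;  α = 0.1452.

0.145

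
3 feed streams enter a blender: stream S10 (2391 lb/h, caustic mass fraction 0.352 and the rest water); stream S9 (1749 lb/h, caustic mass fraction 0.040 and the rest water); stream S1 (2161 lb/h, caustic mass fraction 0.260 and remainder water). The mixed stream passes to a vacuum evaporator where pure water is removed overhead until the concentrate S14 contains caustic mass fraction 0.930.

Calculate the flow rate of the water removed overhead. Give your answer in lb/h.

4717 lb/h

caustic entering = 2391×0.352 + 1749×0.040 + 2161×0.260 = 1473.5 lb/h.
All caustic reports to S14, so S14 = 1473.5/0.930 = 1584.4 lb/h.
Total feed = 6301 lb/h; overhead = 6301 − 1584.4 = 4716.6 lb/h.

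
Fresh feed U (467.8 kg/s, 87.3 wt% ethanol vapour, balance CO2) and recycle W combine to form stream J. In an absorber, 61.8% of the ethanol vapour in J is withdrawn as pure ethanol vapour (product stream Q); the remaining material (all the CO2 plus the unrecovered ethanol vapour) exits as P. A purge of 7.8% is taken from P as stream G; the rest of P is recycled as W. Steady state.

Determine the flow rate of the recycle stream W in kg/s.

924.3 kg/s

CO2 enters only via U and leaves only via the purge: 467.8×0.127 = 0.078×(CO2 in P), and the absorber passes all CO2, so CO2 in J = CO2 in P = 761.67 kg/s.
ethanol vapour in J: m_A = 467.8×0.873 + (1−0.078)·(1−0.618)·m_A, so m_A = 408.39/0.6478 = 630.43 kg/s.
P = (1−0.618)×630.43 + 761.67 = 1002.5 kg/s.
Recycle W = (1−0.078)×1002.5 = 924.3 kg/s.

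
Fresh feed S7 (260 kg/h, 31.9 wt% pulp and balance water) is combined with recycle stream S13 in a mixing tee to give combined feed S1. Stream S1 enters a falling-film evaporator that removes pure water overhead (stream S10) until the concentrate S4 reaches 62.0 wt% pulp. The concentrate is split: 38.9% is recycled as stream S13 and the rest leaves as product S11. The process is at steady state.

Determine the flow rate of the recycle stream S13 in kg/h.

85.17 kg/h

Overall pulp balance (none leaves overhead): pulp in fresh feed = pulp in product, i.e. 260×0.319 = (1−0.389)·S4·0.620.
S4 = 82.94/(0.620×0.611) = 218.94 kg/h.
Recycle S13 = 0.389×218.94 = 85.169 kg/h.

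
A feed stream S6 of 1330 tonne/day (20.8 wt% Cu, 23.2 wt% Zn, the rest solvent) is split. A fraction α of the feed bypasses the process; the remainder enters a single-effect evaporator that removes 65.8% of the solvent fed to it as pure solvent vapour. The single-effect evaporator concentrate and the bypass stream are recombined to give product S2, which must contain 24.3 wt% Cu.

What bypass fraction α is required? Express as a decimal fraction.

All 1330×0.208 = 276.64 tonne/day of Cu reaches S2, so S2 = 276.64/0.243 = 1138.4 tonne/day and vapour = 191.56 tonne/day.
The evaporator receives (1−α)·1330 of feed at 0.560 solvent and removes 0.658 of that solvent:
0.658×0.560×(1−α)×1330 = 191.56
(1−α) = 191.56/490.08 = 0.3909;  α = 0.6091.

0.609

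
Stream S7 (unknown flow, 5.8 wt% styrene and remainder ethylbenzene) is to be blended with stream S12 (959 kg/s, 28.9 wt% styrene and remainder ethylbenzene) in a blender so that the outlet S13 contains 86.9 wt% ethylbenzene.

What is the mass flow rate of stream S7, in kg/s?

2076 kg/s

Let S7 be the unknown flow. Total out = 959 + S7.
ethylbenzene balance: 681.85 + 0.942·S7 = 0.869·(959 + S7)
(0.942 − 0.869)·S7 = 0.869×959 − 681.85 = 151.52
S7 = 151.52 / 0.073 = 2075.6 kg/s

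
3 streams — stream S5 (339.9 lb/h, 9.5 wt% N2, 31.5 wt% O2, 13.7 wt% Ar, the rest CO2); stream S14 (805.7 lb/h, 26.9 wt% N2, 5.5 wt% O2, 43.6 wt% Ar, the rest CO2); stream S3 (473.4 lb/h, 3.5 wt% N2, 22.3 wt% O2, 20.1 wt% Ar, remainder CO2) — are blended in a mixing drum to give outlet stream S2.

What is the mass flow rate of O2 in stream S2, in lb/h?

257 lb/h

O2 out = O2 in = 339.9×0.315 + 805.7×0.055 + 473.4×0.223 = 256.95 lb/h.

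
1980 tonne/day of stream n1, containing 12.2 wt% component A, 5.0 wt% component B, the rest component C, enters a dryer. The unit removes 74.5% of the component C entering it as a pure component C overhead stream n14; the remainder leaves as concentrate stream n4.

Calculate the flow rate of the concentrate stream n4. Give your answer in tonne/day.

component C entering = 1980×0.828 = 1639.4 tonne/day; overhead removed = 0.745×1639.4 = 1221.4 tonne/day.
Concentrate = 1980 − 1221.4 = 758.62 tonne/day.

758.6 tonne/day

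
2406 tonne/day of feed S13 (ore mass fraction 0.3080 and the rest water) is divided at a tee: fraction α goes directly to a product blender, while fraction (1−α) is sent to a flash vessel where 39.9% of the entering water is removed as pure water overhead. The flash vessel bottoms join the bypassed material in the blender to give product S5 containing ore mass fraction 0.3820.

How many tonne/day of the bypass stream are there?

All 2406×0.308 = 741.05 tonne/day of ore reaches S5, so S5 = 741.05/0.382 = 1939.9 tonne/day and vapour = 466.08 tonne/day.
The evaporator receives (1−α)·2406 of feed at 0.692 water and removes 0.399 of that water:
0.399×0.692×(1−α)×2406 = 466.08
(1−α) = 466.08/664.32 = 0.7016;  α = 0.2984.
Bypass flow = 0.2984×2406 = 717.95 tonne/day.

718 tonne/day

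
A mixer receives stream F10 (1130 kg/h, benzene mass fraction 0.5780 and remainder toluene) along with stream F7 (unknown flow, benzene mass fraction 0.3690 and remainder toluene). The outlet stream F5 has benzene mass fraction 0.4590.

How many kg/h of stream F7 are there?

1494 kg/h

Let F7 be the unknown flow. Total out = 1130 + F7.
benzene balance: 653.14 + 0.369·F7 = 0.459·(1130 + F7)
(0.369 − 0.459)·F7 = 0.459×1130 − 653.14 = -134.47
F7 = -134.47 / -0.090 = 1494.1 kg/h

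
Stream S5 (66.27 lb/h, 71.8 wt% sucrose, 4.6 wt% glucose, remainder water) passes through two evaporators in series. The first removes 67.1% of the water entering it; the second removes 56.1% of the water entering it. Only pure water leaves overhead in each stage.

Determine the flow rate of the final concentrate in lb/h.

water in feed = 66.27×0.236 = 15.64 lb/h.
After stage 1: water left = (1−0.671)×15.64 = 5.1455; stream total = 55.776 lb/h.
After stage 2: water left = (1−0.561)×5.1455 = 2.2589; final concentrate = 52.889 lb/h.

52.89 lb/h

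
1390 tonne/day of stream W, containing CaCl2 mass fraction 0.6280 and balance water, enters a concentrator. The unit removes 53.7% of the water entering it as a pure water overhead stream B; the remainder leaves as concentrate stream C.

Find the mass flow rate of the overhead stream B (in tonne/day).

277.7 tonne/day

water entering = 1390×0.372 = 517.08 tonne/day; overhead removed = 0.537×517.08 = 277.67 tonne/day.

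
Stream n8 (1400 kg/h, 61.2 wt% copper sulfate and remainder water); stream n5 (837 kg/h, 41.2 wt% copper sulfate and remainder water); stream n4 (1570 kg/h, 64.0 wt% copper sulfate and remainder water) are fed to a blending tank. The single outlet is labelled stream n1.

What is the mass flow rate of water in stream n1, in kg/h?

1601 kg/h

water out = water in = 1400×0.388 + 837×0.588 + 1570×0.360 = 1600.6 kg/h.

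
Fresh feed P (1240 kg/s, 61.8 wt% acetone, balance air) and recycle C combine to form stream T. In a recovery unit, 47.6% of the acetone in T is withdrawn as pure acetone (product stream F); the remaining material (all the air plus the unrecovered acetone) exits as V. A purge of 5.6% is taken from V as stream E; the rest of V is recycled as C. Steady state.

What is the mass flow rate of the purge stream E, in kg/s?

air enters only via P and leaves only via the purge: 1240×0.382 = 0.056×(air in V), and the recovery unit passes all air, so air in T = air in V = 8458.6 kg/s.
acetone in T: m_A = 1240×0.618 + (1−0.056)·(1−0.476)·m_A, so m_A = 766.32/0.5053 = 1516.4 kg/s.
V = (1−0.476)×1516.4 + 8458.6 = 9253.2 kg/s.
Purge E = 0.056×9253.2 = 518.18 kg/s.

518.2 kg/s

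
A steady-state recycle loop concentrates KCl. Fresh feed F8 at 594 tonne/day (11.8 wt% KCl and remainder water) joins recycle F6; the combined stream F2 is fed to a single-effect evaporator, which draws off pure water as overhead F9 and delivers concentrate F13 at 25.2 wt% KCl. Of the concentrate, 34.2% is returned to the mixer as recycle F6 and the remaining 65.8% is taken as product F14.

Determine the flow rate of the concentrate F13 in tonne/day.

422.7 tonne/day

Overall KCl balance (none leaves overhead): KCl in fresh feed = KCl in product, i.e. 594×0.118 = (1−0.342)·F13·0.252.
F13 = 70.092/(0.252×0.658) = 422.71 tonne/day.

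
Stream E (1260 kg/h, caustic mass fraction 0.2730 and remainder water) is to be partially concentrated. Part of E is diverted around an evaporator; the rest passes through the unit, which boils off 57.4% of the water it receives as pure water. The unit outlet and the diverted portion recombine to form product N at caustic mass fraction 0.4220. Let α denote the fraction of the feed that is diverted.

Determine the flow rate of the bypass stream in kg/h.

193.9 kg/h

All 1260×0.273 = 343.98 kg/h of caustic reaches N, so N = 343.98/0.422 = 815.12 kg/h and vapour = 444.88 kg/h.
The evaporator receives (1−α)·1260 of feed at 0.727 water and removes 0.574 of that water:
0.574×0.727×(1−α)×1260 = 444.88
(1−α) = 444.88/525.8 = 0.8461;  α = 0.1539.
Bypass flow = 0.1539×1260 = 193.9 kg/h.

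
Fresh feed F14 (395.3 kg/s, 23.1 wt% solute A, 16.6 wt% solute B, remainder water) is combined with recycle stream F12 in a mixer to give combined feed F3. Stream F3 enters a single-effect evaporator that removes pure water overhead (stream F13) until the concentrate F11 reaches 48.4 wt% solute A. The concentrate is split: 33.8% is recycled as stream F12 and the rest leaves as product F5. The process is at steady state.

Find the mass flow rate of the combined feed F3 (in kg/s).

Overall solute A balance (none leaves overhead): solute A in fresh feed = solute A in product, i.e. 395.3×0.231 = (1−0.338)·F11·0.484.
F11 = 91.314/(0.484×0.662) = 284.99 kg/s.
Recycle F12 = 0.338×284.99 = 96.328 kg/s.
Combined feed F3 = 395.3 + 96.328 = 491.63 kg/s.

491.6 kg/s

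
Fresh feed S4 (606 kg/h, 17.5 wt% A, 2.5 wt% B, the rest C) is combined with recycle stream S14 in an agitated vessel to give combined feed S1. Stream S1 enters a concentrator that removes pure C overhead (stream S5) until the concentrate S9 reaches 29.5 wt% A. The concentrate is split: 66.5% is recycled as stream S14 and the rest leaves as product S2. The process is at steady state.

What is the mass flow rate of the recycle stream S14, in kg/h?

Overall A balance (none leaves overhead): A in fresh feed = A in product, i.e. 606×0.175 = (1−0.665)·S9·0.295.
S9 = 106.05/(0.295×0.335) = 1073.1 kg/h.
Recycle S14 = 0.665×1073.1 = 713.62 kg/h.

713.6 kg/h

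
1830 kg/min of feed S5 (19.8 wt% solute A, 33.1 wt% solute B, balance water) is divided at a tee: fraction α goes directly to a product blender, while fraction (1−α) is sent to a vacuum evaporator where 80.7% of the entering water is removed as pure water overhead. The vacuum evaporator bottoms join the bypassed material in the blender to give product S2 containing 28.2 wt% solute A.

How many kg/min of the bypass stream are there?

All 1830×0.198 = 362.34 kg/min of solute A reaches S2, so S2 = 362.34/0.282 = 1284.9 kg/min and vapour = 545.11 kg/min.
The evaporator receives (1−α)·1830 of feed at 0.471 water and removes 0.807 of that water:
0.807×0.471×(1−α)×1830 = 545.11
(1−α) = 545.11/695.58 = 0.7837;  α = 0.2163.
Bypass flow = 0.2163×1830 = 395.88 kg/min.

395.9 kg/min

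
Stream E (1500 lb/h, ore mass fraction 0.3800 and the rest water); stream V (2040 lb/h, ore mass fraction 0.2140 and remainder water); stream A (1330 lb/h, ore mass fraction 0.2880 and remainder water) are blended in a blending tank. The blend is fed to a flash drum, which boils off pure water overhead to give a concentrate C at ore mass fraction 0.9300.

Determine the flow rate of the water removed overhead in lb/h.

3376 lb/h

ore entering = 1500×0.380 + 2040×0.214 + 1330×0.288 = 1389.6 lb/h.
All ore reports to C, so C = 1389.6/0.930 = 1494.2 lb/h.
Total feed = 4870 lb/h; overhead = 4870 − 1494.2 = 3375.8 lb/h.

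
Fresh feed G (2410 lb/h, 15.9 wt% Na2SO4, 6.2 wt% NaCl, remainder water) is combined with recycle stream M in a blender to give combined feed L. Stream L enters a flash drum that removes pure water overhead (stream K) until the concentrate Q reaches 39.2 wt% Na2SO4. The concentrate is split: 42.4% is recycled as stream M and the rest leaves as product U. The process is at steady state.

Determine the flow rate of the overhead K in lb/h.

Overall Na2SO4 balance (none leaves overhead): Na2SO4 in fresh feed = Na2SO4 in product, i.e. 2410×0.159 = (1−0.424)·Q·0.392.
Q = 383.19/(0.392×0.576) = 1697.1 lb/h.
Recycle M = 0.424×1697.1 = 719.57 lb/h.
Combined feed L = 2410 + 719.57 = 3129.6 lb/h.
Overhead K = L − Q = 3129.6 − 1697.1 = 1432.5 lb/h.

1432 lb/h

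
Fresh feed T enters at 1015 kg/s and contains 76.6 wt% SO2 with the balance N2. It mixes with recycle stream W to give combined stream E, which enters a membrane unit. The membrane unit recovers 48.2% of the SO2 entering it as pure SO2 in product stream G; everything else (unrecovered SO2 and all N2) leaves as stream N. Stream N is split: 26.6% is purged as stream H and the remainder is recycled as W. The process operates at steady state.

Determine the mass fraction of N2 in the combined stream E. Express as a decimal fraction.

N2 enters only via T and leaves only via the purge: 1015×0.234 = 0.266×(N2 in N), and the membrane unit passes all N2, so N2 in E = N2 in N = 892.89 kg/s.
SO2 in E: m_A = 1015×0.766 + (1−0.266)·(1−0.482)·m_A, so m_A = 777.49/0.6198 = 1254.4 kg/s.
E = 1254.4 + 892.89 = 2147.3 kg/s.
N2 fraction in E = 892.89/2147.3 = 0.416.

0.416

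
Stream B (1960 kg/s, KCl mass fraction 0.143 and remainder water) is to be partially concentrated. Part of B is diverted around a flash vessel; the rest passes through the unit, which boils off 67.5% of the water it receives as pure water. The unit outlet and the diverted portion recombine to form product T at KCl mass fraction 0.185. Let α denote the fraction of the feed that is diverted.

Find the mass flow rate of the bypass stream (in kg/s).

1191 kg/s

All 1960×0.143 = 280.28 kg/s of KCl reaches T, so T = 280.28/0.185 = 1515 kg/s and vapour = 444.97 kg/s.
The evaporator receives (1−α)·1960 of feed at 0.857 water and removes 0.675 of that water:
0.675×0.857×(1−α)×1960 = 444.97
(1−α) = 444.97/1133.8 = 0.3925;  α = 0.6075.
Bypass flow = 0.6075×1960 = 1190.8 kg/s.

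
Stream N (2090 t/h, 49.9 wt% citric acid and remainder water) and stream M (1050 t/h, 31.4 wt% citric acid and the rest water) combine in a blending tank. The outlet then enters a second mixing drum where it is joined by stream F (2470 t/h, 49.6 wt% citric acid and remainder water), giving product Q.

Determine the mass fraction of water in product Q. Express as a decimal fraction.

Overall, product flow = 5610 t/h.
water in = 2090×0.501 + 1050×0.686 + 2470×0.504 = 3012.3 t/h.
water fraction in Q = 0.537.

0.537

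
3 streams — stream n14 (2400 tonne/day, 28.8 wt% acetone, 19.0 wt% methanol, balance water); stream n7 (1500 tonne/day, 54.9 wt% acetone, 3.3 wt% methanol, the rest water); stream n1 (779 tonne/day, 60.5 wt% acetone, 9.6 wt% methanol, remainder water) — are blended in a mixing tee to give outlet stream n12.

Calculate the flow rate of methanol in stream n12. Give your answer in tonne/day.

580.3 tonne/day

methanol out = methanol in = 2400×0.190 + 1500×0.033 + 779×0.096 = 580.28 tonne/day.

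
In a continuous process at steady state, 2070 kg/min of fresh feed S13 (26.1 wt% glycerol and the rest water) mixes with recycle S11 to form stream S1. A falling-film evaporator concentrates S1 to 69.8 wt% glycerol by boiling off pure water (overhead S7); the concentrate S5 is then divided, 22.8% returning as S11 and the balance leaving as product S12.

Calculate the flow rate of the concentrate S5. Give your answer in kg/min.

Overall glycerol balance (none leaves overhead): glycerol in fresh feed = glycerol in product, i.e. 2070×0.261 = (1−0.228)·S5·0.698.
S5 = 540.27/(0.698×0.772) = 1002.6 kg/min.

1003 kg/min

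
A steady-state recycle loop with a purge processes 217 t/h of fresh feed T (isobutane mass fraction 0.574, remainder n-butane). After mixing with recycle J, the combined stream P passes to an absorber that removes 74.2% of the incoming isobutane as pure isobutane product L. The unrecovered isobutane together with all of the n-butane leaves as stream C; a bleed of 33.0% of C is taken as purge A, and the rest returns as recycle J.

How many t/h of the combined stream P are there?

n-butane enters only via T and leaves only via the purge: 217×0.426 = 0.330×(n-butane in C), and the absorber passes all n-butane, so n-butane in P = n-butane in C = 280.13 t/h.
isobutane in P: m_A = 217×0.574 + (1−0.330)·(1−0.742)·m_A, so m_A = 124.56/0.8271 = 150.59 t/h.
P = 150.59 + 280.13 = 430.72 t/h.

430.7 t/h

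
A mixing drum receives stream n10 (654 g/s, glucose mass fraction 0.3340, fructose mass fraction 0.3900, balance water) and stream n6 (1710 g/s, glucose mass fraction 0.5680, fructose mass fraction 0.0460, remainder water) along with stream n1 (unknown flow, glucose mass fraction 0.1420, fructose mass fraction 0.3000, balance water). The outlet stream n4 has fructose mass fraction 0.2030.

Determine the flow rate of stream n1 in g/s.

Let n1 be the unknown flow. Total out = 2364 + n1.
fructose balance: 333.72 + 0.300·n1 = 0.203·(2364 + n1)
(0.300 − 0.203)·n1 = 0.203×2364 − 333.72 = 146.17
n1 = 146.17 / 0.097 = 1506.9 g/s

1507 g/s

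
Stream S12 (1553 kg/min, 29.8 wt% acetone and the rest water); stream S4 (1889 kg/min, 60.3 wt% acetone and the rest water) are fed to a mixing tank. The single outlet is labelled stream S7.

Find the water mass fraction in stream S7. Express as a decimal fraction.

Total flow out = 1553 + 1889 = 3442 kg/min.
water in = 1553×0.702 + 1889×0.397 = 1840.1 kg/min.
water mass fraction in S7 = 1840.1/3442 = 0.535.

0.535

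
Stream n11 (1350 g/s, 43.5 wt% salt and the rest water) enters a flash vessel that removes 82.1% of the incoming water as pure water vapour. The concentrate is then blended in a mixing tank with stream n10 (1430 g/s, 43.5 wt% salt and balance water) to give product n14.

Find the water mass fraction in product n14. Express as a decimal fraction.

Vapour removed = 0.821×0.565×1350 = 626.22 g/s; concentrate = 723.78 g/s.
water reaching the mixer = 136.53 (from concentrate) + 1430×0.565 = 944.48 g/s.
Product flow = 723.78 + 1430 = 2153.8 g/s; water fraction = 0.4385.

0.4385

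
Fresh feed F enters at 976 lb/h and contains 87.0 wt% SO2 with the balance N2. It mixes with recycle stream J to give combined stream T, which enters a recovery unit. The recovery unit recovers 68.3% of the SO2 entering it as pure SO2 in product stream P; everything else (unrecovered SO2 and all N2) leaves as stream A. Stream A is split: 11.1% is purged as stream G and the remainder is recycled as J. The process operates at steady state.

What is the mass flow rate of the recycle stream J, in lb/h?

N2 enters only via F and leaves only via the purge: 976×0.130 = 0.111×(N2 in A), and the recovery unit passes all N2, so N2 in T = N2 in A = 1143.1 lb/h.
SO2 in T: m_A = 976×0.870 + (1−0.111)·(1−0.683)·m_A, so m_A = 849.12/0.7182 = 1182.3 lb/h.
A = (1−0.683)×1182.3 + 1143.1 = 1517.9 lb/h.
Recycle J = (1−0.111)×1517.9 = 1349.4 lb/h.

1349 lb/h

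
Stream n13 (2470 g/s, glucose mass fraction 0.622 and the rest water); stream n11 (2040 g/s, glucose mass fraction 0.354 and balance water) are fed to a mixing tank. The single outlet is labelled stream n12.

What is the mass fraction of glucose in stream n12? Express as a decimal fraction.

0.501

Total flow out = 2470 + 2040 = 4510 g/s.
glucose in = 2470×0.622 + 2040×0.354 = 2258.5 g/s.
glucose mass fraction in n12 = 2258.5/4510 = 0.501.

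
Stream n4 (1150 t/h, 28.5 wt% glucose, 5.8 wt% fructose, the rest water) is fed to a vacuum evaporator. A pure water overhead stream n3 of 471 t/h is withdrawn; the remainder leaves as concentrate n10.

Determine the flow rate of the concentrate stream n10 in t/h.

679 t/h

Concentrate = 1150 − 471 = 679 t/h.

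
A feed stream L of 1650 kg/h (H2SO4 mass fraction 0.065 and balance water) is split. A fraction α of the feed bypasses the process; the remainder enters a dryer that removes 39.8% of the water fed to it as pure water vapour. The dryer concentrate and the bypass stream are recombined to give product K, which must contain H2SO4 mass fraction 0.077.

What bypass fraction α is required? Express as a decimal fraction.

All 1650×0.065 = 107.25 kg/h of H2SO4 reaches K, so K = 107.25/0.077 = 1392.9 kg/h and vapour = 257.14 kg/h.
The evaporator receives (1−α)·1650 of feed at 0.935 water and removes 0.398 of that water:
0.398×0.935×(1−α)×1650 = 257.14
(1−α) = 257.14/614.01 = 0.4188;  α = 0.5812.

0.581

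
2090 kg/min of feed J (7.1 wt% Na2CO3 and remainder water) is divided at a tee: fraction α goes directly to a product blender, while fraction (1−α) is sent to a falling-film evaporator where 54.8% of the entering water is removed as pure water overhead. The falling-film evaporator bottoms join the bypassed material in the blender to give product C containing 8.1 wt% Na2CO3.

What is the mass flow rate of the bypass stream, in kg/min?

1583 kg/min

All 2090×0.071 = 148.39 kg/min of Na2CO3 reaches C, so C = 148.39/0.081 = 1832 kg/min and vapour = 258.02 kg/min.
The evaporator receives (1−α)·2090 of feed at 0.929 water and removes 0.548 of that water:
0.548×0.929×(1−α)×2090 = 258.02
(1−α) = 258.02/1064 = 0.2425;  α = 0.7575.
Bypass flow = 0.7575×2090 = 1583.2 kg/min.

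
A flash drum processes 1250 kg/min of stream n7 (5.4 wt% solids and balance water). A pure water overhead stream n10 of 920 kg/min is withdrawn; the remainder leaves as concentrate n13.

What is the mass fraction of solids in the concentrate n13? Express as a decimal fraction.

solids is not removed: 1250×0.054 = 67.5 kg/min of solids enters n13.
Concentrate = 1250 − 920 = 330 kg/min.
Mass fraction = 67.5/330 = 0.205.

0.205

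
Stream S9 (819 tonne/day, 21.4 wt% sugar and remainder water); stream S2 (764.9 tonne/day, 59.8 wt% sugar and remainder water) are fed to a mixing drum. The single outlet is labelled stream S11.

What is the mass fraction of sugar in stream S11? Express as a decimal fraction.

Total flow out = 819 + 764.9 = 1583.9 tonne/day.
sugar in = 819×0.214 + 764.9×0.598 = 632.68 tonne/day.
sugar mass fraction in S11 = 632.68/1583.9 = 0.399.

0.399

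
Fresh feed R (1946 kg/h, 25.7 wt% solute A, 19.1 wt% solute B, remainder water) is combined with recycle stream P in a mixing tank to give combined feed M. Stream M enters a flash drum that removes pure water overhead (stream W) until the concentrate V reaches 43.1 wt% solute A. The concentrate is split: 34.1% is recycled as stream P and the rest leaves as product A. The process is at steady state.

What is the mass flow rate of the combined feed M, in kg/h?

Overall solute A balance (none leaves overhead): solute A in fresh feed = solute A in product, i.e. 1946×0.257 = (1−0.341)·V·0.431.
V = 500.12/(0.431×0.659) = 1760.8 kg/h.
Recycle P = 0.341×1760.8 = 600.44 kg/h.
Combined feed M = 1946 + 600.44 = 2546.4 kg/h.

2546 kg/h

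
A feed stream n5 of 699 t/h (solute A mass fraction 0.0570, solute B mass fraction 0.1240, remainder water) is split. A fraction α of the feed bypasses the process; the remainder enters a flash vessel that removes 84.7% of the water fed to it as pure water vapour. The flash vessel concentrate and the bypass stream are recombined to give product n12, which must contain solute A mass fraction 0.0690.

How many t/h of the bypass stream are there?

All 699×0.057 = 39.843 t/h of solute A reaches n12, so n12 = 39.843/0.069 = 577.43 t/h and vapour = 121.57 t/h.
The evaporator receives (1−α)·699 of feed at 0.819 water and removes 0.847 of that water:
0.847×0.819×(1−α)×699 = 121.57
(1−α) = 121.57/484.89 = 0.2507;  α = 0.7493.
Bypass flow = 0.7493×699 = 523.76 t/h.

523.8 t/h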